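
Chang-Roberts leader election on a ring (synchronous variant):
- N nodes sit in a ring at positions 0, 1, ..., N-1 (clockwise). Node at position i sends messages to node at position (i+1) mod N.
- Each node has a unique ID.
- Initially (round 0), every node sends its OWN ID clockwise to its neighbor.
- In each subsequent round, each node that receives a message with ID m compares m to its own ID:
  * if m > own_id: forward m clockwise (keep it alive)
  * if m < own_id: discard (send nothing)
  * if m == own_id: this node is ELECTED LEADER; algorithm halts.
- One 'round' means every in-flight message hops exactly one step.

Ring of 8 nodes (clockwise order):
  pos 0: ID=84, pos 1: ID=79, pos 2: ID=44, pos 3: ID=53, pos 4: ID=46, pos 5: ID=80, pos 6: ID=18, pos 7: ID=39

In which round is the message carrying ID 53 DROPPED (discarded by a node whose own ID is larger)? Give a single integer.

Answer: 2

Derivation:
Round 1: pos1(id79) recv 84: fwd; pos2(id44) recv 79: fwd; pos3(id53) recv 44: drop; pos4(id46) recv 53: fwd; pos5(id80) recv 46: drop; pos6(id18) recv 80: fwd; pos7(id39) recv 18: drop; pos0(id84) recv 39: drop
Round 2: pos2(id44) recv 84: fwd; pos3(id53) recv 79: fwd; pos5(id80) recv 53: drop; pos7(id39) recv 80: fwd
Round 3: pos3(id53) recv 84: fwd; pos4(id46) recv 79: fwd; pos0(id84) recv 80: drop
Round 4: pos4(id46) recv 84: fwd; pos5(id80) recv 79: drop
Round 5: pos5(id80) recv 84: fwd
Round 6: pos6(id18) recv 84: fwd
Round 7: pos7(id39) recv 84: fwd
Round 8: pos0(id84) recv 84: ELECTED
Message ID 53 originates at pos 3; dropped at pos 5 in round 2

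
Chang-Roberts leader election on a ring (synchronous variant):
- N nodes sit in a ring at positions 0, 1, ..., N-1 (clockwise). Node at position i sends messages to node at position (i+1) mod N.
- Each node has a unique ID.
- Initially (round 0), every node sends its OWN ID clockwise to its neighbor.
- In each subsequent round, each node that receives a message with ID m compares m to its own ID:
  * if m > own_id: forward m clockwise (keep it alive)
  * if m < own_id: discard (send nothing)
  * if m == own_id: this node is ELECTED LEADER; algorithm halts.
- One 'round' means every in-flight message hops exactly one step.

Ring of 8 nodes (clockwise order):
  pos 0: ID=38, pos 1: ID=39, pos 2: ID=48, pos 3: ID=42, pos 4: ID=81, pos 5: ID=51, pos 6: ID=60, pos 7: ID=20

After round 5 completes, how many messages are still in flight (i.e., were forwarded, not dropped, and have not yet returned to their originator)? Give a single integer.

Answer: 2

Derivation:
Round 1: pos1(id39) recv 38: drop; pos2(id48) recv 39: drop; pos3(id42) recv 48: fwd; pos4(id81) recv 42: drop; pos5(id51) recv 81: fwd; pos6(id60) recv 51: drop; pos7(id20) recv 60: fwd; pos0(id38) recv 20: drop
Round 2: pos4(id81) recv 48: drop; pos6(id60) recv 81: fwd; pos0(id38) recv 60: fwd
Round 3: pos7(id20) recv 81: fwd; pos1(id39) recv 60: fwd
Round 4: pos0(id38) recv 81: fwd; pos2(id48) recv 60: fwd
Round 5: pos1(id39) recv 81: fwd; pos3(id42) recv 60: fwd
After round 5: 2 messages still in flight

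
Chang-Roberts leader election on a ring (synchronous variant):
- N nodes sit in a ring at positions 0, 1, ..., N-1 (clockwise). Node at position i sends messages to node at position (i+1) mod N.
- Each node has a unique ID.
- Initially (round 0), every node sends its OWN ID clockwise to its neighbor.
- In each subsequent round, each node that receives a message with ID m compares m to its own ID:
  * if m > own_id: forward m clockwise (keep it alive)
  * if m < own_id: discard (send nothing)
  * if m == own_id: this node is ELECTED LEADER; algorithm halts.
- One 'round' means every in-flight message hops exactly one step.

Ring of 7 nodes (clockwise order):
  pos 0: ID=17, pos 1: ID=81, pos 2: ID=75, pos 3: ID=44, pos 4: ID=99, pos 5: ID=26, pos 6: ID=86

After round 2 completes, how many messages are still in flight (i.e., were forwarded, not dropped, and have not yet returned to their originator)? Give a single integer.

Answer: 3

Derivation:
Round 1: pos1(id81) recv 17: drop; pos2(id75) recv 81: fwd; pos3(id44) recv 75: fwd; pos4(id99) recv 44: drop; pos5(id26) recv 99: fwd; pos6(id86) recv 26: drop; pos0(id17) recv 86: fwd
Round 2: pos3(id44) recv 81: fwd; pos4(id99) recv 75: drop; pos6(id86) recv 99: fwd; pos1(id81) recv 86: fwd
After round 2: 3 messages still in flight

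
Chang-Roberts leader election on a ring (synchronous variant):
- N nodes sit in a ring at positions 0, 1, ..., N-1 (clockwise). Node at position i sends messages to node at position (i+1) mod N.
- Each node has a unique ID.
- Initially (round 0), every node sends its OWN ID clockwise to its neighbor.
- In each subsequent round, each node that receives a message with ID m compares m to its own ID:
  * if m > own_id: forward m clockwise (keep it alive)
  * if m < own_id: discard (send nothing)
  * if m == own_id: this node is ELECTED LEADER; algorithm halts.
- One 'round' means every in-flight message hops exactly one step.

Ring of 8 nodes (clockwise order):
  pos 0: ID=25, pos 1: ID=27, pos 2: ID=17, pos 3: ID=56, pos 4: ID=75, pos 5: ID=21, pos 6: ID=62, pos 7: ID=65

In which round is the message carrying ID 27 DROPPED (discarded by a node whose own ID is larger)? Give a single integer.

Answer: 2

Derivation:
Round 1: pos1(id27) recv 25: drop; pos2(id17) recv 27: fwd; pos3(id56) recv 17: drop; pos4(id75) recv 56: drop; pos5(id21) recv 75: fwd; pos6(id62) recv 21: drop; pos7(id65) recv 62: drop; pos0(id25) recv 65: fwd
Round 2: pos3(id56) recv 27: drop; pos6(id62) recv 75: fwd; pos1(id27) recv 65: fwd
Round 3: pos7(id65) recv 75: fwd; pos2(id17) recv 65: fwd
Round 4: pos0(id25) recv 75: fwd; pos3(id56) recv 65: fwd
Round 5: pos1(id27) recv 75: fwd; pos4(id75) recv 65: drop
Round 6: pos2(id17) recv 75: fwd
Round 7: pos3(id56) recv 75: fwd
Round 8: pos4(id75) recv 75: ELECTED
Message ID 27 originates at pos 1; dropped at pos 3 in round 2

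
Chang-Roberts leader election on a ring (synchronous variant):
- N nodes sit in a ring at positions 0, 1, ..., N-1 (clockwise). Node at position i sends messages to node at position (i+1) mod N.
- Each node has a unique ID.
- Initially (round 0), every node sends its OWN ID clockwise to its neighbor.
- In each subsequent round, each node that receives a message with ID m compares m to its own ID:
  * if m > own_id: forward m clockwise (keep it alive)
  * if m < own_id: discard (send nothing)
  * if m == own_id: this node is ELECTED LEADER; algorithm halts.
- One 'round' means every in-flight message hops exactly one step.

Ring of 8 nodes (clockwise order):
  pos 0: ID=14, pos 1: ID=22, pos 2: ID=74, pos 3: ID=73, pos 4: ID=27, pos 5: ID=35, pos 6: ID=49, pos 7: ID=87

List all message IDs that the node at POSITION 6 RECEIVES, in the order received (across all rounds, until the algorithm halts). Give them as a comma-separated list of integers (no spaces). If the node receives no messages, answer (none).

Answer: 35,73,74,87

Derivation:
Round 1: pos1(id22) recv 14: drop; pos2(id74) recv 22: drop; pos3(id73) recv 74: fwd; pos4(id27) recv 73: fwd; pos5(id35) recv 27: drop; pos6(id49) recv 35: drop; pos7(id87) recv 49: drop; pos0(id14) recv 87: fwd
Round 2: pos4(id27) recv 74: fwd; pos5(id35) recv 73: fwd; pos1(id22) recv 87: fwd
Round 3: pos5(id35) recv 74: fwd; pos6(id49) recv 73: fwd; pos2(id74) recv 87: fwd
Round 4: pos6(id49) recv 74: fwd; pos7(id87) recv 73: drop; pos3(id73) recv 87: fwd
Round 5: pos7(id87) recv 74: drop; pos4(id27) recv 87: fwd
Round 6: pos5(id35) recv 87: fwd
Round 7: pos6(id49) recv 87: fwd
Round 8: pos7(id87) recv 87: ELECTED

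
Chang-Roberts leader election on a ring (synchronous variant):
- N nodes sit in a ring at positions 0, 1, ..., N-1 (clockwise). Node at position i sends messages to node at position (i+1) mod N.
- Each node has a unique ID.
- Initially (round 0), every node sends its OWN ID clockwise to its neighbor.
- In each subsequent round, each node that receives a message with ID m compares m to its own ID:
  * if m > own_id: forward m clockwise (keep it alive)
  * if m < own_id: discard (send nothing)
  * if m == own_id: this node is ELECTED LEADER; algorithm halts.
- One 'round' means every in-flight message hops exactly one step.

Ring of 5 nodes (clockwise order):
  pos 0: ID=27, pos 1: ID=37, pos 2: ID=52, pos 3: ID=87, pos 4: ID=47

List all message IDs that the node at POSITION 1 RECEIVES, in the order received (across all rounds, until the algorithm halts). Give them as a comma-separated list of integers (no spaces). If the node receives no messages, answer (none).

Round 1: pos1(id37) recv 27: drop; pos2(id52) recv 37: drop; pos3(id87) recv 52: drop; pos4(id47) recv 87: fwd; pos0(id27) recv 47: fwd
Round 2: pos0(id27) recv 87: fwd; pos1(id37) recv 47: fwd
Round 3: pos1(id37) recv 87: fwd; pos2(id52) recv 47: drop
Round 4: pos2(id52) recv 87: fwd
Round 5: pos3(id87) recv 87: ELECTED

Answer: 27,47,87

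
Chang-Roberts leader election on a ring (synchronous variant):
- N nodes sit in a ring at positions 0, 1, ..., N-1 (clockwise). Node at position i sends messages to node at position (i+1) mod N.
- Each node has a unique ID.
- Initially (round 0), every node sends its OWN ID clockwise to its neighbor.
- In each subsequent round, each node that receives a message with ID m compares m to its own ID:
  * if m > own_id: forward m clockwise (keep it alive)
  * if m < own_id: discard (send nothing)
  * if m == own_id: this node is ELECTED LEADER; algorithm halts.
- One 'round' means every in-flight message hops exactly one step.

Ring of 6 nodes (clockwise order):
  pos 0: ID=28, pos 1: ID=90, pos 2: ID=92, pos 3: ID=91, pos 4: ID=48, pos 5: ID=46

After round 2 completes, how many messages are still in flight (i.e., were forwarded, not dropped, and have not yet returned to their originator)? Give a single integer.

Answer: 3

Derivation:
Round 1: pos1(id90) recv 28: drop; pos2(id92) recv 90: drop; pos3(id91) recv 92: fwd; pos4(id48) recv 91: fwd; pos5(id46) recv 48: fwd; pos0(id28) recv 46: fwd
Round 2: pos4(id48) recv 92: fwd; pos5(id46) recv 91: fwd; pos0(id28) recv 48: fwd; pos1(id90) recv 46: drop
After round 2: 3 messages still in flight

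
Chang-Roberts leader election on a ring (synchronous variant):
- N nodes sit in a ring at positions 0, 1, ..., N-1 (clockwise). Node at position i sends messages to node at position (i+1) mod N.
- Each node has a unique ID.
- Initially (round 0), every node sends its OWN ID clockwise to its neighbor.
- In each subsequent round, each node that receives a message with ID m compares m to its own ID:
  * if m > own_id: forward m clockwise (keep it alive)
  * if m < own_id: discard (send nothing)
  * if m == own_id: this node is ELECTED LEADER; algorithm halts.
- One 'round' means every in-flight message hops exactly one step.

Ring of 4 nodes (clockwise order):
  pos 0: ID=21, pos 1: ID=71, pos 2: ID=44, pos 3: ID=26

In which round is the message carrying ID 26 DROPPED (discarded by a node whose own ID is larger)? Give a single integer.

Round 1: pos1(id71) recv 21: drop; pos2(id44) recv 71: fwd; pos3(id26) recv 44: fwd; pos0(id21) recv 26: fwd
Round 2: pos3(id26) recv 71: fwd; pos0(id21) recv 44: fwd; pos1(id71) recv 26: drop
Round 3: pos0(id21) recv 71: fwd; pos1(id71) recv 44: drop
Round 4: pos1(id71) recv 71: ELECTED
Message ID 26 originates at pos 3; dropped at pos 1 in round 2

Answer: 2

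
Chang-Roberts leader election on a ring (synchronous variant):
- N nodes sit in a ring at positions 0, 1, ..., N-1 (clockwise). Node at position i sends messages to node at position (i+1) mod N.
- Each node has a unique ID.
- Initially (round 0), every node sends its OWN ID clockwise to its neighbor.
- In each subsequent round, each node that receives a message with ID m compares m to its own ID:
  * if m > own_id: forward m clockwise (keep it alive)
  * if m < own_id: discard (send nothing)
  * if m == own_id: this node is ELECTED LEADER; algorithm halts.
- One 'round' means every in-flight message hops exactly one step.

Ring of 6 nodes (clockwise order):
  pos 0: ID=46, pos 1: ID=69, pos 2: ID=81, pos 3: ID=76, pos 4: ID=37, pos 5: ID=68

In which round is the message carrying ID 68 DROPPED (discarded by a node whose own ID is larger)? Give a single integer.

Round 1: pos1(id69) recv 46: drop; pos2(id81) recv 69: drop; pos3(id76) recv 81: fwd; pos4(id37) recv 76: fwd; pos5(id68) recv 37: drop; pos0(id46) recv 68: fwd
Round 2: pos4(id37) recv 81: fwd; pos5(id68) recv 76: fwd; pos1(id69) recv 68: drop
Round 3: pos5(id68) recv 81: fwd; pos0(id46) recv 76: fwd
Round 4: pos0(id46) recv 81: fwd; pos1(id69) recv 76: fwd
Round 5: pos1(id69) recv 81: fwd; pos2(id81) recv 76: drop
Round 6: pos2(id81) recv 81: ELECTED
Message ID 68 originates at pos 5; dropped at pos 1 in round 2

Answer: 2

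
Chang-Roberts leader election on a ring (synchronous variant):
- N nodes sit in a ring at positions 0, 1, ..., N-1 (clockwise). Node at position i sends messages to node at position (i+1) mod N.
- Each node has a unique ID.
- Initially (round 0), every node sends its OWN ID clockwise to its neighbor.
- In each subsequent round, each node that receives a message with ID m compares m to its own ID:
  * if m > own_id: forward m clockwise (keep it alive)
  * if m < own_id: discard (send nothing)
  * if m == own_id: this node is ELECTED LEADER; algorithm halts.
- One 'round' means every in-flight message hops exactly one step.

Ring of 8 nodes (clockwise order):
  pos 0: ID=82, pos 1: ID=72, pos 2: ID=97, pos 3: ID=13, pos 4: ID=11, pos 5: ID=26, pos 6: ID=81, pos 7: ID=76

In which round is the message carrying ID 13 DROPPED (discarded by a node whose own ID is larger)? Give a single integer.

Answer: 2

Derivation:
Round 1: pos1(id72) recv 82: fwd; pos2(id97) recv 72: drop; pos3(id13) recv 97: fwd; pos4(id11) recv 13: fwd; pos5(id26) recv 11: drop; pos6(id81) recv 26: drop; pos7(id76) recv 81: fwd; pos0(id82) recv 76: drop
Round 2: pos2(id97) recv 82: drop; pos4(id11) recv 97: fwd; pos5(id26) recv 13: drop; pos0(id82) recv 81: drop
Round 3: pos5(id26) recv 97: fwd
Round 4: pos6(id81) recv 97: fwd
Round 5: pos7(id76) recv 97: fwd
Round 6: pos0(id82) recv 97: fwd
Round 7: pos1(id72) recv 97: fwd
Round 8: pos2(id97) recv 97: ELECTED
Message ID 13 originates at pos 3; dropped at pos 5 in round 2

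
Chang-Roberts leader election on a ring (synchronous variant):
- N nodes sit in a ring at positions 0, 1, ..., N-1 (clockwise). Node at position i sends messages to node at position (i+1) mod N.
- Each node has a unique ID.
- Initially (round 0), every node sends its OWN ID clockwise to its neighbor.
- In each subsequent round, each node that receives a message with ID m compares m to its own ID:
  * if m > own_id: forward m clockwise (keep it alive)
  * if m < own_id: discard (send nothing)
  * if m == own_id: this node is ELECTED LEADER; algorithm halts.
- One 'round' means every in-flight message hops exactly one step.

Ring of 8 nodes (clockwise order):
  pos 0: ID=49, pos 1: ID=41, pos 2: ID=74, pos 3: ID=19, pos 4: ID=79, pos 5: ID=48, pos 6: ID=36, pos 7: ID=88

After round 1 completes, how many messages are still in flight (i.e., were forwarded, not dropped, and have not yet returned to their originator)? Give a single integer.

Answer: 5

Derivation:
Round 1: pos1(id41) recv 49: fwd; pos2(id74) recv 41: drop; pos3(id19) recv 74: fwd; pos4(id79) recv 19: drop; pos5(id48) recv 79: fwd; pos6(id36) recv 48: fwd; pos7(id88) recv 36: drop; pos0(id49) recv 88: fwd
After round 1: 5 messages still in flight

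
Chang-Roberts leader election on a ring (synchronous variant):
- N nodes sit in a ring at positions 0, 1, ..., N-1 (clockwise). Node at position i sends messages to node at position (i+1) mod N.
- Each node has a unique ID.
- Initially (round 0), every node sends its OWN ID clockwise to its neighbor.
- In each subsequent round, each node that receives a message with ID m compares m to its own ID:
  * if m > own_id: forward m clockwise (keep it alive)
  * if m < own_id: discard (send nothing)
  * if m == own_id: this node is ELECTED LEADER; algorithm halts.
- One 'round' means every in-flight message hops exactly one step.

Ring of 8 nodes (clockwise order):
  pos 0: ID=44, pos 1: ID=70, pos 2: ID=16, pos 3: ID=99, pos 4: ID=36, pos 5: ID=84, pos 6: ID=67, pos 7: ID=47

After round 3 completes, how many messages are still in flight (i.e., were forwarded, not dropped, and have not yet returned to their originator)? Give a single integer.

Answer: 2

Derivation:
Round 1: pos1(id70) recv 44: drop; pos2(id16) recv 70: fwd; pos3(id99) recv 16: drop; pos4(id36) recv 99: fwd; pos5(id84) recv 36: drop; pos6(id67) recv 84: fwd; pos7(id47) recv 67: fwd; pos0(id44) recv 47: fwd
Round 2: pos3(id99) recv 70: drop; pos5(id84) recv 99: fwd; pos7(id47) recv 84: fwd; pos0(id44) recv 67: fwd; pos1(id70) recv 47: drop
Round 3: pos6(id67) recv 99: fwd; pos0(id44) recv 84: fwd; pos1(id70) recv 67: drop
After round 3: 2 messages still in flight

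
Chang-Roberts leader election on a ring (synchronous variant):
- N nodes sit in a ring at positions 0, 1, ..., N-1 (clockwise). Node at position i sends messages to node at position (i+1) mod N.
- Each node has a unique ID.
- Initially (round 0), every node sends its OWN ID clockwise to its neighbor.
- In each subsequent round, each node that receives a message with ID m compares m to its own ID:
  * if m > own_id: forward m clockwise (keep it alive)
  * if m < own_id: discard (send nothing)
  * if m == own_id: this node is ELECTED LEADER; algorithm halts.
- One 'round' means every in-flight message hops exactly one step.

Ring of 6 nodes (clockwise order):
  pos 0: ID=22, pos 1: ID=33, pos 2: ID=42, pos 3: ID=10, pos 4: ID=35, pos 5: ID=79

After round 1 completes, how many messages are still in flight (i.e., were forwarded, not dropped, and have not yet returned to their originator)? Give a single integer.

Round 1: pos1(id33) recv 22: drop; pos2(id42) recv 33: drop; pos3(id10) recv 42: fwd; pos4(id35) recv 10: drop; pos5(id79) recv 35: drop; pos0(id22) recv 79: fwd
After round 1: 2 messages still in flight

Answer: 2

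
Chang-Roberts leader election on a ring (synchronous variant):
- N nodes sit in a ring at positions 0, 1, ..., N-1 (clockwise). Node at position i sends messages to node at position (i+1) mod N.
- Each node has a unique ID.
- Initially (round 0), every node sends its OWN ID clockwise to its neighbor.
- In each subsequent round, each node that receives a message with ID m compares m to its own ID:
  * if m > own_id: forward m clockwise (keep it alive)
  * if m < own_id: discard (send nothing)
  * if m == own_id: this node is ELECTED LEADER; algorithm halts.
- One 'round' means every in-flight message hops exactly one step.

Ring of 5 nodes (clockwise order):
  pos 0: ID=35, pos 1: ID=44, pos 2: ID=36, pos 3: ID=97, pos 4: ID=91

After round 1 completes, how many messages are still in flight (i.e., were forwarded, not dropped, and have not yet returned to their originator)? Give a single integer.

Round 1: pos1(id44) recv 35: drop; pos2(id36) recv 44: fwd; pos3(id97) recv 36: drop; pos4(id91) recv 97: fwd; pos0(id35) recv 91: fwd
After round 1: 3 messages still in flight

Answer: 3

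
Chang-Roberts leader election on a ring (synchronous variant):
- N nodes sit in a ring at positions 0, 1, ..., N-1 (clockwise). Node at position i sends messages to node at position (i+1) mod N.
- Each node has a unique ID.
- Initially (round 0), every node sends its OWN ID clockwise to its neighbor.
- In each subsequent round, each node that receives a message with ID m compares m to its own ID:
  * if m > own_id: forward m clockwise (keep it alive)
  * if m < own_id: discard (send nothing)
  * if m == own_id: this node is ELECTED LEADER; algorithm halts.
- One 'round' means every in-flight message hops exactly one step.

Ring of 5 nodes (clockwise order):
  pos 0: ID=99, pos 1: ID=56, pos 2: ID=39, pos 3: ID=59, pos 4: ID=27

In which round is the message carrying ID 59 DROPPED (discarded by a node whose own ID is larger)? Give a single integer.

Answer: 2

Derivation:
Round 1: pos1(id56) recv 99: fwd; pos2(id39) recv 56: fwd; pos3(id59) recv 39: drop; pos4(id27) recv 59: fwd; pos0(id99) recv 27: drop
Round 2: pos2(id39) recv 99: fwd; pos3(id59) recv 56: drop; pos0(id99) recv 59: drop
Round 3: pos3(id59) recv 99: fwd
Round 4: pos4(id27) recv 99: fwd
Round 5: pos0(id99) recv 99: ELECTED
Message ID 59 originates at pos 3; dropped at pos 0 in round 2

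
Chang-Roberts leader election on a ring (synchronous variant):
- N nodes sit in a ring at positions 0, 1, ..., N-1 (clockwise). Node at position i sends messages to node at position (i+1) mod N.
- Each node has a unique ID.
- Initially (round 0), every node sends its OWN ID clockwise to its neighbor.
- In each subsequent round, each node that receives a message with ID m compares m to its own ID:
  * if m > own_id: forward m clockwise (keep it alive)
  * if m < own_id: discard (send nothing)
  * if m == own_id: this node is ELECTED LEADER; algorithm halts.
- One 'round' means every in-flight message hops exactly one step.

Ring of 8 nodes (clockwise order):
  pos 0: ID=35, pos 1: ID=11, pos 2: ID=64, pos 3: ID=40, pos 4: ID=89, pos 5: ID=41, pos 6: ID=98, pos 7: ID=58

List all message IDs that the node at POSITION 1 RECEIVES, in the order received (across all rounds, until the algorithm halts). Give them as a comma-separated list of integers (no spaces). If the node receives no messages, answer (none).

Round 1: pos1(id11) recv 35: fwd; pos2(id64) recv 11: drop; pos3(id40) recv 64: fwd; pos4(id89) recv 40: drop; pos5(id41) recv 89: fwd; pos6(id98) recv 41: drop; pos7(id58) recv 98: fwd; pos0(id35) recv 58: fwd
Round 2: pos2(id64) recv 35: drop; pos4(id89) recv 64: drop; pos6(id98) recv 89: drop; pos0(id35) recv 98: fwd; pos1(id11) recv 58: fwd
Round 3: pos1(id11) recv 98: fwd; pos2(id64) recv 58: drop
Round 4: pos2(id64) recv 98: fwd
Round 5: pos3(id40) recv 98: fwd
Round 6: pos4(id89) recv 98: fwd
Round 7: pos5(id41) recv 98: fwd
Round 8: pos6(id98) recv 98: ELECTED

Answer: 35,58,98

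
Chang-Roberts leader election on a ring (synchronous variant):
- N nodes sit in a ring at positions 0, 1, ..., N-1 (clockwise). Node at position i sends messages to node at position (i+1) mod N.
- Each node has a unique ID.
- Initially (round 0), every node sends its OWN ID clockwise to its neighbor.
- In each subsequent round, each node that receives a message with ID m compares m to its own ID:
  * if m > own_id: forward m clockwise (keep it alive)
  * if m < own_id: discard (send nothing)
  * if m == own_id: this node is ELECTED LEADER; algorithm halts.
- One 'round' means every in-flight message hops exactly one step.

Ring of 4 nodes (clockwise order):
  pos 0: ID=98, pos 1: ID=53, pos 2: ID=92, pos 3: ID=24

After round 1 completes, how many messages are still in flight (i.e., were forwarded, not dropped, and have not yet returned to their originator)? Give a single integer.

Round 1: pos1(id53) recv 98: fwd; pos2(id92) recv 53: drop; pos3(id24) recv 92: fwd; pos0(id98) recv 24: drop
After round 1: 2 messages still in flight

Answer: 2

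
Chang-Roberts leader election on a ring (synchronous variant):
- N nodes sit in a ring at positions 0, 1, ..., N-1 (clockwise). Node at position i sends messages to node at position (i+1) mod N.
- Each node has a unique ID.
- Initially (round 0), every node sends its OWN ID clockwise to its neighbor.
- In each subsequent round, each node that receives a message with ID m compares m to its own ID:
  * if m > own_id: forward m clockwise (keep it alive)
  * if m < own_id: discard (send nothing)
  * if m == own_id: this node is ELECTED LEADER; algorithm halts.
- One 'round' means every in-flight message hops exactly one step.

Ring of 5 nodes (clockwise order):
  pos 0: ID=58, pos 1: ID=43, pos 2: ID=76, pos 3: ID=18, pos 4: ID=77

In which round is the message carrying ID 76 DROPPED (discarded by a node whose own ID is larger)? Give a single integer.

Round 1: pos1(id43) recv 58: fwd; pos2(id76) recv 43: drop; pos3(id18) recv 76: fwd; pos4(id77) recv 18: drop; pos0(id58) recv 77: fwd
Round 2: pos2(id76) recv 58: drop; pos4(id77) recv 76: drop; pos1(id43) recv 77: fwd
Round 3: pos2(id76) recv 77: fwd
Round 4: pos3(id18) recv 77: fwd
Round 5: pos4(id77) recv 77: ELECTED
Message ID 76 originates at pos 2; dropped at pos 4 in round 2

Answer: 2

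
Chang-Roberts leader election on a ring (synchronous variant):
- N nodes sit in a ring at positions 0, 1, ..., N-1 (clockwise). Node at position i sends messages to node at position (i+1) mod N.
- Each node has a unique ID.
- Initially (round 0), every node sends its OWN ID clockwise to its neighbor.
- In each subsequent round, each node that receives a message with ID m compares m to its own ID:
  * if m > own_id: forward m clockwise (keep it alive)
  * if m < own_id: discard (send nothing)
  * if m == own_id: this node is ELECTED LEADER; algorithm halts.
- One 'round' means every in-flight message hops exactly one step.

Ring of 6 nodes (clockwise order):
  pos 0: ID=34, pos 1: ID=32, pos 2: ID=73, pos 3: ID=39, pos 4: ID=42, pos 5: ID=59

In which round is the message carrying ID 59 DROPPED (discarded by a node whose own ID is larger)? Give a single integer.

Answer: 3

Derivation:
Round 1: pos1(id32) recv 34: fwd; pos2(id73) recv 32: drop; pos3(id39) recv 73: fwd; pos4(id42) recv 39: drop; pos5(id59) recv 42: drop; pos0(id34) recv 59: fwd
Round 2: pos2(id73) recv 34: drop; pos4(id42) recv 73: fwd; pos1(id32) recv 59: fwd
Round 3: pos5(id59) recv 73: fwd; pos2(id73) recv 59: drop
Round 4: pos0(id34) recv 73: fwd
Round 5: pos1(id32) recv 73: fwd
Round 6: pos2(id73) recv 73: ELECTED
Message ID 59 originates at pos 5; dropped at pos 2 in round 3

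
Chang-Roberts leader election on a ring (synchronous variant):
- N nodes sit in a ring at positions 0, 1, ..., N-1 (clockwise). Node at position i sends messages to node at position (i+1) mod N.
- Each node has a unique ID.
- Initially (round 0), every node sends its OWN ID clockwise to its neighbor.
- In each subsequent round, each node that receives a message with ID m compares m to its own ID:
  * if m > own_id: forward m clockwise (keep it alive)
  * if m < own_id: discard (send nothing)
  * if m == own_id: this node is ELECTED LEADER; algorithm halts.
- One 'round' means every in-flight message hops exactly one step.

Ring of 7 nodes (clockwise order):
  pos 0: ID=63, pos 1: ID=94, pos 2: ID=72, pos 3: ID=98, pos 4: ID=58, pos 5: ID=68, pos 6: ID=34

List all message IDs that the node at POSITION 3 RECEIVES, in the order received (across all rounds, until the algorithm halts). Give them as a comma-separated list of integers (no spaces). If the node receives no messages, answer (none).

Answer: 72,94,98

Derivation:
Round 1: pos1(id94) recv 63: drop; pos2(id72) recv 94: fwd; pos3(id98) recv 72: drop; pos4(id58) recv 98: fwd; pos5(id68) recv 58: drop; pos6(id34) recv 68: fwd; pos0(id63) recv 34: drop
Round 2: pos3(id98) recv 94: drop; pos5(id68) recv 98: fwd; pos0(id63) recv 68: fwd
Round 3: pos6(id34) recv 98: fwd; pos1(id94) recv 68: drop
Round 4: pos0(id63) recv 98: fwd
Round 5: pos1(id94) recv 98: fwd
Round 6: pos2(id72) recv 98: fwd
Round 7: pos3(id98) recv 98: ELECTED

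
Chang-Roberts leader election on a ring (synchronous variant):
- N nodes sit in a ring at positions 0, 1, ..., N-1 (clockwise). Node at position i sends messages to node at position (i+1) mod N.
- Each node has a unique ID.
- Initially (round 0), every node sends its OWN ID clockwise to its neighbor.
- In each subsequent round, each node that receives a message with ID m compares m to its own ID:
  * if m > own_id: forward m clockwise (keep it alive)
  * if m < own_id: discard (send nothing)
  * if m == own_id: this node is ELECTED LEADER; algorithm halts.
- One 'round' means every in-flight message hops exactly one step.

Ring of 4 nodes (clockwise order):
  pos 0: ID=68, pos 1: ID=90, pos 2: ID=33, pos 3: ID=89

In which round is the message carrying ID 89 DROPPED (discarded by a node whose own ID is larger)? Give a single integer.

Round 1: pos1(id90) recv 68: drop; pos2(id33) recv 90: fwd; pos3(id89) recv 33: drop; pos0(id68) recv 89: fwd
Round 2: pos3(id89) recv 90: fwd; pos1(id90) recv 89: drop
Round 3: pos0(id68) recv 90: fwd
Round 4: pos1(id90) recv 90: ELECTED
Message ID 89 originates at pos 3; dropped at pos 1 in round 2

Answer: 2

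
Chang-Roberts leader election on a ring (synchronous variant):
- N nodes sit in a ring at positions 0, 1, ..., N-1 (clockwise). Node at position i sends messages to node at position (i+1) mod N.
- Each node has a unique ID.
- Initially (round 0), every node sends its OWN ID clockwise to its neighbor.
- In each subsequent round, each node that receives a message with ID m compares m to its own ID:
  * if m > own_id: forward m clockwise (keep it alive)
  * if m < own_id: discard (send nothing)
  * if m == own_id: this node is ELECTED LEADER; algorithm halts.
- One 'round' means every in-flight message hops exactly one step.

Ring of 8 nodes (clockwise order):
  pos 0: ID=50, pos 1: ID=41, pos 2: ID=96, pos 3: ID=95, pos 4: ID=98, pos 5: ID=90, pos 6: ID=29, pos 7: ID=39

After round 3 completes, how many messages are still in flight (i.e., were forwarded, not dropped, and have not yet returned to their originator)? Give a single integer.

Round 1: pos1(id41) recv 50: fwd; pos2(id96) recv 41: drop; pos3(id95) recv 96: fwd; pos4(id98) recv 95: drop; pos5(id90) recv 98: fwd; pos6(id29) recv 90: fwd; pos7(id39) recv 29: drop; pos0(id50) recv 39: drop
Round 2: pos2(id96) recv 50: drop; pos4(id98) recv 96: drop; pos6(id29) recv 98: fwd; pos7(id39) recv 90: fwd
Round 3: pos7(id39) recv 98: fwd; pos0(id50) recv 90: fwd
After round 3: 2 messages still in flight

Answer: 2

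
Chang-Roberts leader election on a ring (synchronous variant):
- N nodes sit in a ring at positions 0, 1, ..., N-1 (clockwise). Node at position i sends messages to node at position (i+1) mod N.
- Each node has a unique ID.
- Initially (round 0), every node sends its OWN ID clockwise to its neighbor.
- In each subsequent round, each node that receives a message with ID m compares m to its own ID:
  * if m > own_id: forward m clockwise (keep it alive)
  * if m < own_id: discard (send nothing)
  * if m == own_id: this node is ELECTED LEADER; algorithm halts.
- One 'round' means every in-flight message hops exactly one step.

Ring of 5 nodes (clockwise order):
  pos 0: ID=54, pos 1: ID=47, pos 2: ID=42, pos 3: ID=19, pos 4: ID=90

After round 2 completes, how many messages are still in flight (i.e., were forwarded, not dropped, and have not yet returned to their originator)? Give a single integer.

Answer: 3

Derivation:
Round 1: pos1(id47) recv 54: fwd; pos2(id42) recv 47: fwd; pos3(id19) recv 42: fwd; pos4(id90) recv 19: drop; pos0(id54) recv 90: fwd
Round 2: pos2(id42) recv 54: fwd; pos3(id19) recv 47: fwd; pos4(id90) recv 42: drop; pos1(id47) recv 90: fwd
After round 2: 3 messages still in flight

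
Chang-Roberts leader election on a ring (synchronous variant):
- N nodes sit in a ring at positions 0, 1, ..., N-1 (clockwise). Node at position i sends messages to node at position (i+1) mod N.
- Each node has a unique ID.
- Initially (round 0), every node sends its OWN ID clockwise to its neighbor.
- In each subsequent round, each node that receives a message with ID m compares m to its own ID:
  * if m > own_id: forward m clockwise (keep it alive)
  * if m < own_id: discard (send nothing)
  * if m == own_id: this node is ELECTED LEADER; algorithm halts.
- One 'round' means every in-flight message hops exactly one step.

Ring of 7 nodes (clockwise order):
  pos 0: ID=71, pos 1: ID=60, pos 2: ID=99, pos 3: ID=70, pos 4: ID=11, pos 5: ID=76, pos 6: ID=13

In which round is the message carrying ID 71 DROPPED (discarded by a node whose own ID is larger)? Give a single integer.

Answer: 2

Derivation:
Round 1: pos1(id60) recv 71: fwd; pos2(id99) recv 60: drop; pos3(id70) recv 99: fwd; pos4(id11) recv 70: fwd; pos5(id76) recv 11: drop; pos6(id13) recv 76: fwd; pos0(id71) recv 13: drop
Round 2: pos2(id99) recv 71: drop; pos4(id11) recv 99: fwd; pos5(id76) recv 70: drop; pos0(id71) recv 76: fwd
Round 3: pos5(id76) recv 99: fwd; pos1(id60) recv 76: fwd
Round 4: pos6(id13) recv 99: fwd; pos2(id99) recv 76: drop
Round 5: pos0(id71) recv 99: fwd
Round 6: pos1(id60) recv 99: fwd
Round 7: pos2(id99) recv 99: ELECTED
Message ID 71 originates at pos 0; dropped at pos 2 in round 2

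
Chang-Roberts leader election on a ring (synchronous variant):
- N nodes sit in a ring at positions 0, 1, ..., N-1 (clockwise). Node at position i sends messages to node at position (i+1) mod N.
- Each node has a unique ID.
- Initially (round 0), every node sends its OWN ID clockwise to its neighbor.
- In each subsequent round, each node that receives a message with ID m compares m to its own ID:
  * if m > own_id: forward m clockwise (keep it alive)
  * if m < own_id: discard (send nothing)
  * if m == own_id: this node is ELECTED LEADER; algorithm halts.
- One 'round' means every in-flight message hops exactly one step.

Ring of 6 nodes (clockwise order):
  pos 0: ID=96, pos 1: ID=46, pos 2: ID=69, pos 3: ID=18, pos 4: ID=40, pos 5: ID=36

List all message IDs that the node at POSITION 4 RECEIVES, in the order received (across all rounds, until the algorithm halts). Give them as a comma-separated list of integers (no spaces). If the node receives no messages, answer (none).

Round 1: pos1(id46) recv 96: fwd; pos2(id69) recv 46: drop; pos3(id18) recv 69: fwd; pos4(id40) recv 18: drop; pos5(id36) recv 40: fwd; pos0(id96) recv 36: drop
Round 2: pos2(id69) recv 96: fwd; pos4(id40) recv 69: fwd; pos0(id96) recv 40: drop
Round 3: pos3(id18) recv 96: fwd; pos5(id36) recv 69: fwd
Round 4: pos4(id40) recv 96: fwd; pos0(id96) recv 69: drop
Round 5: pos5(id36) recv 96: fwd
Round 6: pos0(id96) recv 96: ELECTED

Answer: 18,69,96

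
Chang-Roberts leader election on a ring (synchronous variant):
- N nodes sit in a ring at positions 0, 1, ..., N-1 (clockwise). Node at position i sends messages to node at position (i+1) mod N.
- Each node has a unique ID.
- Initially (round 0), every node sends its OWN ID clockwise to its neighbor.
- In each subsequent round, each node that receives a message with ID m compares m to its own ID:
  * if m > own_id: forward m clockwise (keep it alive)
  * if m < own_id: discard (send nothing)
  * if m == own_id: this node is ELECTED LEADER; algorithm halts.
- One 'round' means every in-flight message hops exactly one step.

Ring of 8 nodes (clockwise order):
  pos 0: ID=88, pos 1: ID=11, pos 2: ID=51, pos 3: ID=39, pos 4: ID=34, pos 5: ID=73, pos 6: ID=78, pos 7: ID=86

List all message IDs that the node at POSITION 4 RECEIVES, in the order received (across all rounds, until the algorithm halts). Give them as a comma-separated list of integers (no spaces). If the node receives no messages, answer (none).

Round 1: pos1(id11) recv 88: fwd; pos2(id51) recv 11: drop; pos3(id39) recv 51: fwd; pos4(id34) recv 39: fwd; pos5(id73) recv 34: drop; pos6(id78) recv 73: drop; pos7(id86) recv 78: drop; pos0(id88) recv 86: drop
Round 2: pos2(id51) recv 88: fwd; pos4(id34) recv 51: fwd; pos5(id73) recv 39: drop
Round 3: pos3(id39) recv 88: fwd; pos5(id73) recv 51: drop
Round 4: pos4(id34) recv 88: fwd
Round 5: pos5(id73) recv 88: fwd
Round 6: pos6(id78) recv 88: fwd
Round 7: pos7(id86) recv 88: fwd
Round 8: pos0(id88) recv 88: ELECTED

Answer: 39,51,88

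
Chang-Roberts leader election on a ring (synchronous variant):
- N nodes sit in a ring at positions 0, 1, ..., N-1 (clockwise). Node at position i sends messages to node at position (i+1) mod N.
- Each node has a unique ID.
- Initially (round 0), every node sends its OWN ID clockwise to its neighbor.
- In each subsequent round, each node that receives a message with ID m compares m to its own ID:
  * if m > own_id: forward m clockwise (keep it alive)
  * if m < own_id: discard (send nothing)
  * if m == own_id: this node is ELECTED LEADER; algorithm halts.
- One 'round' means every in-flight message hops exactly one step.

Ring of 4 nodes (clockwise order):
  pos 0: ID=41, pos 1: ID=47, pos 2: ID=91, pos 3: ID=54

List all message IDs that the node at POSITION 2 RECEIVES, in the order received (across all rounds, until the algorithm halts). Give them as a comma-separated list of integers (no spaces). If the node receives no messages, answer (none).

Answer: 47,54,91

Derivation:
Round 1: pos1(id47) recv 41: drop; pos2(id91) recv 47: drop; pos3(id54) recv 91: fwd; pos0(id41) recv 54: fwd
Round 2: pos0(id41) recv 91: fwd; pos1(id47) recv 54: fwd
Round 3: pos1(id47) recv 91: fwd; pos2(id91) recv 54: drop
Round 4: pos2(id91) recv 91: ELECTED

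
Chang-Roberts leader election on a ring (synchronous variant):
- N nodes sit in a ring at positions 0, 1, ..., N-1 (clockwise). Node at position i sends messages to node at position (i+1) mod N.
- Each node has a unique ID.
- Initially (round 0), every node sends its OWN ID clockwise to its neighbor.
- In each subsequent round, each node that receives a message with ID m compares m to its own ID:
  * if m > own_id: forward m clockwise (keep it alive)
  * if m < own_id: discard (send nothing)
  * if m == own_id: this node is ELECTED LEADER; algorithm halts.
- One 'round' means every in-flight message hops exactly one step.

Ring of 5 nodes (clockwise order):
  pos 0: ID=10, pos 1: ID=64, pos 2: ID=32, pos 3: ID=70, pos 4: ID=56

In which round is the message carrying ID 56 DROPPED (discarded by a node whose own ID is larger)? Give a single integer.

Answer: 2

Derivation:
Round 1: pos1(id64) recv 10: drop; pos2(id32) recv 64: fwd; pos3(id70) recv 32: drop; pos4(id56) recv 70: fwd; pos0(id10) recv 56: fwd
Round 2: pos3(id70) recv 64: drop; pos0(id10) recv 70: fwd; pos1(id64) recv 56: drop
Round 3: pos1(id64) recv 70: fwd
Round 4: pos2(id32) recv 70: fwd
Round 5: pos3(id70) recv 70: ELECTED
Message ID 56 originates at pos 4; dropped at pos 1 in round 2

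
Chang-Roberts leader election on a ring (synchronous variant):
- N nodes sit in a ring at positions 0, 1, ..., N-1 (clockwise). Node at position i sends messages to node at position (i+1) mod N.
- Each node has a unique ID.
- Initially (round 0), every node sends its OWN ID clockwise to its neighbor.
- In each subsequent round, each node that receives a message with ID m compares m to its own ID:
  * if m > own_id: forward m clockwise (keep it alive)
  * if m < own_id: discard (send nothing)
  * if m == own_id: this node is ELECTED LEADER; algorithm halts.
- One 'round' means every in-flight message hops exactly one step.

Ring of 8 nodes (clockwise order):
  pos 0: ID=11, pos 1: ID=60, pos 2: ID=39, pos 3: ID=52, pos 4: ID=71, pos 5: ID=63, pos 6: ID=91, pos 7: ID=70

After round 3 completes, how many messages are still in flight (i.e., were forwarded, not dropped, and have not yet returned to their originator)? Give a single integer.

Round 1: pos1(id60) recv 11: drop; pos2(id39) recv 60: fwd; pos3(id52) recv 39: drop; pos4(id71) recv 52: drop; pos5(id63) recv 71: fwd; pos6(id91) recv 63: drop; pos7(id70) recv 91: fwd; pos0(id11) recv 70: fwd
Round 2: pos3(id52) recv 60: fwd; pos6(id91) recv 71: drop; pos0(id11) recv 91: fwd; pos1(id60) recv 70: fwd
Round 3: pos4(id71) recv 60: drop; pos1(id60) recv 91: fwd; pos2(id39) recv 70: fwd
After round 3: 2 messages still in flight

Answer: 2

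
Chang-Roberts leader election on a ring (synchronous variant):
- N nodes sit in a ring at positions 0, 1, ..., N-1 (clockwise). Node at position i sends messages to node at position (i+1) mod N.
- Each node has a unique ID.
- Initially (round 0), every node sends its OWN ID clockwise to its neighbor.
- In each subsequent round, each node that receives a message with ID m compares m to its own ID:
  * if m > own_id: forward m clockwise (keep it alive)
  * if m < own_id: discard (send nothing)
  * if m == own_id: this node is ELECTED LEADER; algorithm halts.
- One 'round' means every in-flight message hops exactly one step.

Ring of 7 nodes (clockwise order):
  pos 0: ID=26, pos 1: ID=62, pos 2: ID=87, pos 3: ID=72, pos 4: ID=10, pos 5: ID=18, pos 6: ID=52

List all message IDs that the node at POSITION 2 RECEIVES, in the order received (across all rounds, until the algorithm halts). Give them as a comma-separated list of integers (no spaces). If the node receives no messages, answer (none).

Answer: 62,72,87

Derivation:
Round 1: pos1(id62) recv 26: drop; pos2(id87) recv 62: drop; pos3(id72) recv 87: fwd; pos4(id10) recv 72: fwd; pos5(id18) recv 10: drop; pos6(id52) recv 18: drop; pos0(id26) recv 52: fwd
Round 2: pos4(id10) recv 87: fwd; pos5(id18) recv 72: fwd; pos1(id62) recv 52: drop
Round 3: pos5(id18) recv 87: fwd; pos6(id52) recv 72: fwd
Round 4: pos6(id52) recv 87: fwd; pos0(id26) recv 72: fwd
Round 5: pos0(id26) recv 87: fwd; pos1(id62) recv 72: fwd
Round 6: pos1(id62) recv 87: fwd; pos2(id87) recv 72: drop
Round 7: pos2(id87) recv 87: ELECTED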